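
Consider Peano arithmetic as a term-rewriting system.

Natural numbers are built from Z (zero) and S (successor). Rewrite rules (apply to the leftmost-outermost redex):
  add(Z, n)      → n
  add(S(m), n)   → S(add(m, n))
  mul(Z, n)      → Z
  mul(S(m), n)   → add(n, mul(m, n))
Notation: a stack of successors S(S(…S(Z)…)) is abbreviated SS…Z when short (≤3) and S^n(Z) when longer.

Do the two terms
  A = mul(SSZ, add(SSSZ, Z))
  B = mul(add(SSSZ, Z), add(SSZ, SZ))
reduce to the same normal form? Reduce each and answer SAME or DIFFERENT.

Answer: DIFFERENT — A ⇓ S^6(Z), B ⇓ S^9(Z)

Derivation:
Term A:
  start: mul(SSZ, add(SSSZ, Z))
  →1  add(add(SSSZ, Z), mul(SZ, add(SSSZ, Z)))
  →2  add(S(add(SSZ, Z)), mul(SZ, add(SSSZ, Z)))
  →3  S(add(add(SSZ, Z), mul(SZ, add(SSSZ, Z))))
  →4  S(add(S(add(SZ, Z)), mul(SZ, add(SSSZ, Z))))
  →5  S(S(add(add(SZ, Z), mul(SZ, add(SSSZ, Z)))))
  →6  S(S(add(S(add(Z, Z)), mul(SZ, add(SSSZ, Z)))))
  →7  S(S(S(add(add(Z, Z), mul(SZ, add(SSSZ, Z))))))
  →8  S(S(S(add(Z, mul(SZ, add(SSSZ, Z))))))
  →9  S(S(S(mul(SZ, add(SSSZ, Z)))))
  →10  S(S(S(add(add(SSSZ, Z), mul(Z, add(SSSZ, Z))))))
  →11  S(S(S(add(S(add(SSZ, Z)), mul(Z, add(SSSZ, Z))))))
  →12  S(S(S(S(add(add(SSZ, Z), mul(Z, add(SSSZ, Z)))))))
  →13  S(S(S(S(add(S(add(SZ, Z)), mul(Z, add(SSSZ, Z)))))))
  →14  S(S(S(S(S(add(add(SZ, Z), mul(Z, add(SSSZ, Z))))))))
  →15  S(S(S(S(S(add(S(add(Z, Z)), mul(Z, add(SSSZ, Z))))))))
  →16  S(S(S(S(S(S(add(add(Z, Z), mul(Z, add(SSSZ, Z)))))))))
  →17  S(S(S(S(S(S(add(Z, mul(Z, add(SSSZ, Z)))))))))
  →18  S(S(S(S(S(S(mul(Z, add(SSSZ, Z))))))))
  →19  S^6(Z)

Term B:
  start: mul(add(SSSZ, Z), add(SSZ, SZ))
  →1  mul(S(add(SSZ, Z)), add(SSZ, SZ))
  →2  add(add(SSZ, SZ), mul(add(SSZ, Z), add(SSZ, SZ)))
  →3  add(S(add(SZ, SZ)), mul(add(SSZ, Z), add(SSZ, SZ)))
  →4  S(add(add(SZ, SZ), mul(add(SSZ, Z), add(SSZ, SZ))))
  →5  S(add(S(add(Z, SZ)), mul(add(SSZ, Z), add(SSZ, SZ))))
  →6  S(S(add(add(Z, SZ), mul(add(SSZ, Z), add(SSZ, SZ)))))
  →7  S(S(add(SZ, mul(add(SSZ, Z), add(SSZ, SZ)))))
  →8  S(S(S(add(Z, mul(add(SSZ, Z), add(SSZ, SZ))))))
  →9  S(S(S(mul(add(SSZ, Z), add(SSZ, SZ)))))
  →10  S(S(S(mul(S(add(SZ, Z)), add(SSZ, SZ)))))
  →11  S(S(S(add(add(SSZ, SZ), mul(add(SZ, Z), add(SSZ, SZ))))))
  →12  S(S(S(add(S(add(SZ, SZ)), mul(add(SZ, Z), add(SSZ, SZ))))))
  →13  S(S(S(S(add(add(SZ, SZ), mul(add(SZ, Z), add(SSZ, SZ)))))))
  →14  S(S(S(S(add(S(add(Z, SZ)), mul(add(SZ, Z), add(SSZ, SZ)))))))
  →15  S(S(S(S(S(add(add(Z, SZ), mul(add(SZ, Z), add(SSZ, SZ))))))))
  →16  S(S(S(S(S(add(SZ, mul(add(SZ, Z), add(SSZ, SZ))))))))
  →17  S(S(S(S(S(S(add(Z, mul(add(SZ, Z), add(SSZ, SZ)))))))))
  →18  S(S(S(S(S(S(mul(add(SZ, Z), add(SSZ, SZ))))))))
  →19  S(S(S(S(S(S(mul(S(add(Z, Z)), add(SSZ, SZ))))))))
  →20  S(S(S(S(S(S(add(add(SSZ, SZ), mul(add(Z, Z), add(SSZ, SZ)))))))))
  →21  S(S(S(S(S(S(add(S(add(SZ, SZ)), mul(add(Z, Z), add(SSZ, SZ)))))))))
  →22  S(S(S(S(S(S(S(add(add(SZ, SZ), mul(add(Z, Z), add(SSZ, SZ))))))))))
  →23  S(S(S(S(S(S(S(add(S(add(Z, SZ)), mul(add(Z, Z), add(SSZ, SZ))))))))))
  →24  S(S(S(S(S(S(S(S(add(add(Z, SZ), mul(add(Z, Z), add(SSZ, SZ)))))))))))
  →25  S(S(S(S(S(S(S(S(add(SZ, mul(add(Z, Z), add(SSZ, SZ)))))))))))
  →26  S(S(S(S(S(S(S(S(S(add(Z, mul(add(Z, Z), add(SSZ, SZ))))))))))))
  →27  S(S(S(S(S(S(S(S(S(mul(add(Z, Z), add(SSZ, SZ)))))))))))
  →28  S(S(S(S(S(S(S(S(S(mul(Z, add(SSZ, SZ)))))))))))
  →29  S^9(Z)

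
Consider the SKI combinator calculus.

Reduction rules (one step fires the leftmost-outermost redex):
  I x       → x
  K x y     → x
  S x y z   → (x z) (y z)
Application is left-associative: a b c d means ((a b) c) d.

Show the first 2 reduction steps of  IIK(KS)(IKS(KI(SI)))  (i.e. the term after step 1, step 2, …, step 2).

  start: IIK(KS)(IKS(KI(SI)))
  →1  IK(KS)(IKS(KI(SI)))
  →2  K(KS)(IKS(KI(SI)))

Answer: after 2 steps: K(KS)(IKS(KI(SI)))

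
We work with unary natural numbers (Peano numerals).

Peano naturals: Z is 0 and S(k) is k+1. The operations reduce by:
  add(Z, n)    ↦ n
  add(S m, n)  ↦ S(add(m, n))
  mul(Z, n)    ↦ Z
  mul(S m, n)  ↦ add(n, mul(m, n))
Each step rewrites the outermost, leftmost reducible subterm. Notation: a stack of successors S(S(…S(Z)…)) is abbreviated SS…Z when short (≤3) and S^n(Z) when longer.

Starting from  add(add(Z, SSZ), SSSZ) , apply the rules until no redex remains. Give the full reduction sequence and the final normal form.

Answer: normal form = S^5(Z)  (in 4 steps)

Working:
  start: add(add(Z, SSZ), SSSZ)
  step 1: add(SSZ, SSSZ)
  step 2: S(add(SZ, SSSZ))
  step 3: S(S(add(Z, SSSZ)))
  step 4: S^5(Z)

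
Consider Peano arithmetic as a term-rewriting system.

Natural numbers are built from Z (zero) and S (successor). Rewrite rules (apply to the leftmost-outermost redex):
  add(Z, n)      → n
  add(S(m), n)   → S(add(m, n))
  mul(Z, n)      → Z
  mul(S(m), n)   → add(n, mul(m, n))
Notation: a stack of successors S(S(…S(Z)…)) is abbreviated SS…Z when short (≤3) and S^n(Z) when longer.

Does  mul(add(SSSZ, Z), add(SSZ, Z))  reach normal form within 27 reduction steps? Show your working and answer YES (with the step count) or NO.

  start: mul(add(SSSZ, Z), add(SSZ, Z))
  step 1: mul(S(add(SSZ, Z)), add(SSZ, Z))
  step 2: add(add(SSZ, Z), mul(add(SSZ, Z), add(SSZ, Z)))
  step 3: add(S(add(SZ, Z)), mul(add(SSZ, Z), add(SSZ, Z)))
  step 4: S(add(add(SZ, Z), mul(add(SSZ, Z), add(SSZ, Z))))
  step 5: S(add(S(add(Z, Z)), mul(add(SSZ, Z), add(SSZ, Z))))
  step 6: S(S(add(add(Z, Z), mul(add(SSZ, Z), add(SSZ, Z)))))
  step 7: S(S(add(Z, mul(add(SSZ, Z), add(SSZ, Z)))))
  step 8: S(S(mul(add(SSZ, Z), add(SSZ, Z))))
  step 9: S(S(mul(S(add(SZ, Z)), add(SSZ, Z))))
  step 10: S(S(add(add(SSZ, Z), mul(add(SZ, Z), add(SSZ, Z)))))
  step 11: S(S(add(S(add(SZ, Z)), mul(add(SZ, Z), add(SSZ, Z)))))
  step 12: S(S(S(add(add(SZ, Z), mul(add(SZ, Z), add(SSZ, Z))))))
  step 13: S(S(S(add(S(add(Z, Z)), mul(add(SZ, Z), add(SSZ, Z))))))
  step 14: S(S(S(S(add(add(Z, Z), mul(add(SZ, Z), add(SSZ, Z)))))))
  step 15: S(S(S(S(add(Z, mul(add(SZ, Z), add(SSZ, Z)))))))
  step 16: S(S(S(S(mul(add(SZ, Z), add(SSZ, Z))))))
  step 17: S(S(S(S(mul(S(add(Z, Z)), add(SSZ, Z))))))
  step 18: S(S(S(S(add(add(SSZ, Z), mul(add(Z, Z), add(SSZ, Z)))))))
  step 19: S(S(S(S(add(S(add(SZ, Z)), mul(add(Z, Z), add(SSZ, Z)))))))
  step 20: S(S(S(S(S(add(add(SZ, Z), mul(add(Z, Z), add(SSZ, Z))))))))
  step 21: S(S(S(S(S(add(S(add(Z, Z)), mul(add(Z, Z), add(SSZ, Z))))))))
  step 22: S(S(S(S(S(S(add(add(Z, Z), mul(add(Z, Z), add(SSZ, Z)))))))))
  step 23: S(S(S(S(S(S(add(Z, mul(add(Z, Z), add(SSZ, Z)))))))))
  step 24: S(S(S(S(S(S(mul(add(Z, Z), add(SSZ, Z))))))))
  step 25: S(S(S(S(S(S(mul(Z, add(SSZ, Z))))))))
  step 26: S^6(Z)

Answer: YES — reaches normal form S^6(Z) in 26 ≤ 27 steps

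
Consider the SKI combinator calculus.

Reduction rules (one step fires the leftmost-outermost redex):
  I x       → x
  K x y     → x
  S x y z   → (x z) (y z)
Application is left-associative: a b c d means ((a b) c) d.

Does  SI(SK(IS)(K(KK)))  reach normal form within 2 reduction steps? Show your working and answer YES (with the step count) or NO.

Answer: YES — reaches normal form SI(K(KK)) in 2 ≤ 2 steps

Reduction:
  start: SI(SK(IS)(K(KK)))
  →1  SI(K(K(KK))(IS(K(KK))))
  →2  SI(K(KK))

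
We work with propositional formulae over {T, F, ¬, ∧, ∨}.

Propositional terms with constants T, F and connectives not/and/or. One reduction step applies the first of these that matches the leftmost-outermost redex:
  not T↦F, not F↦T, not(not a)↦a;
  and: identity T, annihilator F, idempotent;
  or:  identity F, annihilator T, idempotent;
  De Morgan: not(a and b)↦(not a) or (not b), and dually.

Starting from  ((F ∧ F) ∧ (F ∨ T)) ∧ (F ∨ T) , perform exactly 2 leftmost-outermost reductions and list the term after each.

Answer: after 2 steps: F ∧ (F ∨ T)

Working:
  start: ((F ∧ F) ∧ (F ∨ T)) ∧ (F ∨ T)
  →1  (F ∧ (F ∨ T)) ∧ (F ∨ T)
  →2  F ∧ (F ∨ T)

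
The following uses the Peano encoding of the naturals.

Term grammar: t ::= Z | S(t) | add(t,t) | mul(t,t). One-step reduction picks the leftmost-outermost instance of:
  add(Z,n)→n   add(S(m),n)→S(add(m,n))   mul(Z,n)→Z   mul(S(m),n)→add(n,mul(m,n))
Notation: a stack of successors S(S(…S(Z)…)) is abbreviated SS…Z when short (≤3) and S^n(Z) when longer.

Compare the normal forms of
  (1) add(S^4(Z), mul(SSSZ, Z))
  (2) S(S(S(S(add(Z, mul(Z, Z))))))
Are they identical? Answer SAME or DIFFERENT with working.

Answer: SAME — A ⇓ S^4(Z), B ⇓ S^4(Z)

Working:
Term A:
  start: add(S^4(Z), mul(SSSZ, Z))
  step 1: S(add(SSSZ, mul(SSSZ, Z)))
  step 2: S(S(add(SSZ, mul(SSSZ, Z))))
  step 3: S(S(S(add(SZ, mul(SSSZ, Z)))))
  step 4: S(S(S(S(add(Z, mul(SSSZ, Z))))))
  step 5: S(S(S(S(mul(SSSZ, Z)))))
  step 6: S(S(S(S(add(Z, mul(SSZ, Z))))))
  step 7: S(S(S(S(mul(SSZ, Z)))))
  step 8: S(S(S(S(add(Z, mul(SZ, Z))))))
  step 9: S(S(S(S(mul(SZ, Z)))))
  step 10: S(S(S(S(add(Z, mul(Z, Z))))))
  step 11: S(S(S(S(mul(Z, Z)))))
  step 12: S^4(Z)

Term B:
  start: S(S(S(S(add(Z, mul(Z, Z))))))
  step 1: S(S(S(S(mul(Z, Z)))))
  step 2: S^4(Z)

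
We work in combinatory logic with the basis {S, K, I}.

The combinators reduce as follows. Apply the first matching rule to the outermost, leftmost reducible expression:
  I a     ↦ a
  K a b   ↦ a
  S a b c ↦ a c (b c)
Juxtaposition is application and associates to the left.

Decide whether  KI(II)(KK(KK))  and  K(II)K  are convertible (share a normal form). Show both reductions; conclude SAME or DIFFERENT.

Answer: DIFFERENT — A ⇓ K, B ⇓ I

Reduction:
Term A:
  start: KI(II)(KK(KK))
  →1  I(KK(KK))
  →2  KK(KK)
  →3  K

Term B:
  start: K(II)K
  →1  II
  →2  I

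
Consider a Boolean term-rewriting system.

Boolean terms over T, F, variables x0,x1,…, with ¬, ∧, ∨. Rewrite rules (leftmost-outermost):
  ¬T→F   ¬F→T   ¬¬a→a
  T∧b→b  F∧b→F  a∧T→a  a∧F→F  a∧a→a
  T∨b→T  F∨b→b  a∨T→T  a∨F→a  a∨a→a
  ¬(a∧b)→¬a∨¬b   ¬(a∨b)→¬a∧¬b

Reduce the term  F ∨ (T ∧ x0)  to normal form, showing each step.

Answer: normal form = x0  (in 2 steps)

Working:
  start: F ∨ (T ∧ x0)
  [1] T ∧ x0
  [2] x0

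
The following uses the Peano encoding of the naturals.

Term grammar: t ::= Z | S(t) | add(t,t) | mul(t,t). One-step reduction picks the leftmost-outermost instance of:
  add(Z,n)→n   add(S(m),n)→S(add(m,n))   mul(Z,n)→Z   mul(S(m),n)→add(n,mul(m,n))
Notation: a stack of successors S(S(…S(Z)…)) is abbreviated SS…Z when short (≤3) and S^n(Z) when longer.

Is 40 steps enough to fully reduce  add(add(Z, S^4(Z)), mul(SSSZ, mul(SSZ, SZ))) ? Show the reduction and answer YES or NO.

  start: add(add(Z, S^4(Z)), mul(SSSZ, mul(SSZ, SZ)))
  step 1: add(S^4(Z), mul(SSSZ, mul(SSZ, SZ)))
  step 2: S(add(SSSZ, mul(SSSZ, mul(SSZ, SZ))))
  step 3: S(S(add(SSZ, mul(SSSZ, mul(SSZ, SZ)))))
  step 4: S(S(S(add(SZ, mul(SSSZ, mul(SSZ, SZ))))))
  step 5: S(S(S(S(add(Z, mul(SSSZ, mul(SSZ, SZ)))))))
  step 6: S(S(S(S(mul(SSSZ, mul(SSZ, SZ))))))
  step 7: S(S(S(S(add(mul(SSZ, SZ), mul(SSZ, mul(SSZ, SZ)))))))
  step 8: S(S(S(S(add(add(SZ, mul(SZ, SZ)), mul(SSZ, mul(SSZ, SZ)))))))
  step 9: S(S(S(S(add(S(add(Z, mul(SZ, SZ))), mul(SSZ, mul(SSZ, SZ)))))))
  step 10: S(S(S(S(S(add(add(Z, mul(SZ, SZ)), mul(SSZ, mul(SSZ, SZ))))))))
  step 11: S(S(S(S(S(add(mul(SZ, SZ), mul(SSZ, mul(SSZ, SZ))))))))
  step 12: S(S(S(S(S(add(add(SZ, mul(Z, SZ)), mul(SSZ, mul(SSZ, SZ))))))))
  step 13: S(S(S(S(S(add(S(add(Z, mul(Z, SZ))), mul(SSZ, mul(SSZ, SZ))))))))
  step 14: S(S(S(S(S(S(add(add(Z, mul(Z, SZ)), mul(SSZ, mul(SSZ, SZ)))))))))
  step 15: S(S(S(S(S(S(add(mul(Z, SZ), mul(SSZ, mul(SSZ, SZ)))))))))
  step 16: S(S(S(S(S(S(add(Z, mul(SSZ, mul(SSZ, SZ)))))))))
  step 17: S(S(S(S(S(S(mul(SSZ, mul(SSZ, SZ))))))))
  step 18: S(S(S(S(S(S(add(mul(SSZ, SZ), mul(SZ, mul(SSZ, SZ)))))))))
  step 19: S(S(S(S(S(S(add(add(SZ, mul(SZ, SZ)), mul(SZ, mul(SSZ, SZ)))))))))
  step 20: S(S(S(S(S(S(add(S(add(Z, mul(SZ, SZ))), mul(SZ, mul(SSZ, SZ)))))))))
  step 21: S(S(S(S(S(S(S(add(add(Z, mul(SZ, SZ)), mul(SZ, mul(SSZ, SZ))))))))))
  step 22: S(S(S(S(S(S(S(add(mul(SZ, SZ), mul(SZ, mul(SSZ, SZ))))))))))
  step 23: S(S(S(S(S(S(S(add(add(SZ, mul(Z, SZ)), mul(SZ, mul(SSZ, SZ))))))))))
  step 24: S(S(S(S(S(S(S(add(S(add(Z, mul(Z, SZ))), mul(SZ, mul(SSZ, SZ))))))))))
  step 25: S(S(S(S(S(S(S(S(add(add(Z, mul(Z, SZ)), mul(SZ, mul(SSZ, SZ)))))))))))
  step 26: S(S(S(S(S(S(S(S(add(mul(Z, SZ), mul(SZ, mul(SSZ, SZ)))))))))))
  step 27: S(S(S(S(S(S(S(S(add(Z, mul(SZ, mul(SSZ, SZ)))))))))))
  step 28: S(S(S(S(S(S(S(S(mul(SZ, mul(SSZ, SZ))))))))))
  step 29: S(S(S(S(S(S(S(S(add(mul(SSZ, SZ), mul(Z, mul(SSZ, SZ)))))))))))
  step 30: S(S(S(S(S(S(S(S(add(add(SZ, mul(SZ, SZ)), mul(Z, mul(SSZ, SZ)))))))))))
  step 31: S(S(S(S(S(S(S(S(add(S(add(Z, mul(SZ, SZ))), mul(Z, mul(SSZ, SZ)))))))))))
  step 32: S(S(S(S(S(S(S(S(S(add(add(Z, mul(SZ, SZ)), mul(Z, mul(SSZ, SZ))))))))))))
  step 33: S(S(S(S(S(S(S(S(S(add(mul(SZ, SZ), mul(Z, mul(SSZ, SZ))))))))))))
  step 34: S(S(S(S(S(S(S(S(S(add(add(SZ, mul(Z, SZ)), mul(Z, mul(SSZ, SZ))))))))))))
  step 35: S(S(S(S(S(S(S(S(S(add(S(add(Z, mul(Z, SZ))), mul(Z, mul(SSZ, SZ))))))))))))
  step 36: S(S(S(S(S(S(S(S(S(S(add(add(Z, mul(Z, SZ)), mul(Z, mul(SSZ, SZ)))))))))))))
  step 37: S(S(S(S(S(S(S(S(S(S(add(mul(Z, SZ), mul(Z, mul(SSZ, SZ)))))))))))))
  step 38: S(S(S(S(S(S(S(S(S(S(add(Z, mul(Z, mul(SSZ, SZ)))))))))))))
  step 39: S(S(S(S(S(S(S(S(S(S(mul(Z, mul(SSZ, SZ))))))))))))
  step 40: S^10(Z)

Answer: YES — reaches normal form S^10(Z) in 40 ≤ 40 steps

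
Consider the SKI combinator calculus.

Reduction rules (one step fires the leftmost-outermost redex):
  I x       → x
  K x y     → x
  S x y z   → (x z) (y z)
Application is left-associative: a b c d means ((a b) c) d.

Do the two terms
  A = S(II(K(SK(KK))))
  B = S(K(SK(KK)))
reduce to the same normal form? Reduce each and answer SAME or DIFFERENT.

Answer: SAME — A ⇓ S(K(SK(KK))), B ⇓ S(K(SK(KK)))

Derivation:
Term A:
  start: S(II(K(SK(KK))))
  [1] S(I(K(SK(KK))))
  [2] S(K(SK(KK)))

Term B:
  start: S(K(SK(KK)))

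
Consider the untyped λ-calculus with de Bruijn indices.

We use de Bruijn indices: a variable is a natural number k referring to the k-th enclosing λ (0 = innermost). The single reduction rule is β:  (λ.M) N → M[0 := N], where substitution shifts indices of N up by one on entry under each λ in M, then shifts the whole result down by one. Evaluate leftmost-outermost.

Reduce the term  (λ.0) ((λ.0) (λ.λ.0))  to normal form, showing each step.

  start: (λ.0) ((λ.0) (λ.λ.0))
  [1] (λ.0) (λ.λ.0)
  [2] λ.λ.0

Answer: normal form = λ.λ.0  (in 2 steps)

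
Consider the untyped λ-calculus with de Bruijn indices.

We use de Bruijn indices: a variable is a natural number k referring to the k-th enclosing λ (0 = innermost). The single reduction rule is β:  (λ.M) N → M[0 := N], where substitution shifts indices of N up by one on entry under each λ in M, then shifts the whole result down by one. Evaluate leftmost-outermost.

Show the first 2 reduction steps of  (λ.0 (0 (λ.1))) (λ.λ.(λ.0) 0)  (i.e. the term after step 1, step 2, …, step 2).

  start: (λ.0 (0 (λ.1))) (λ.λ.(λ.0) 0)
  step 1: (λ.λ.(λ.0) 0) ((λ.λ.(λ.0) 0) (λ.λ.λ.(λ.0) 0))
  step 2: λ.(λ.0) 0

Answer: after 2 steps: λ.(λ.0) 0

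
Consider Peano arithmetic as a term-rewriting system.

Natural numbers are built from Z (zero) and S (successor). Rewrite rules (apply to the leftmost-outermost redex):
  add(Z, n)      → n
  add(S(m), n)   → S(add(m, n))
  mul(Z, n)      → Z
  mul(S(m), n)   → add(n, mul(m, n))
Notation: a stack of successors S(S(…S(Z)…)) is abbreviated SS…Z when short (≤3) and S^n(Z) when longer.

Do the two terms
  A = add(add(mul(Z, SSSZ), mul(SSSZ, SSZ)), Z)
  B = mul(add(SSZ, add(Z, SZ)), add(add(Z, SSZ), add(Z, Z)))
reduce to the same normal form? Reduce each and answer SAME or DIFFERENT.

Answer: SAME — A ⇓ S^6(Z), B ⇓ S^6(Z)

Reduction:
Term A:
  start: add(add(mul(Z, SSSZ), mul(SSSZ, SSZ)), Z)
  [1] add(add(Z, mul(SSSZ, SSZ)), Z)
  [2] add(mul(SSSZ, SSZ), Z)
  [3] add(add(SSZ, mul(SSZ, SSZ)), Z)
  [4] add(S(add(SZ, mul(SSZ, SSZ))), Z)
  [5] S(add(add(SZ, mul(SSZ, SSZ)), Z))
  [6] S(add(S(add(Z, mul(SSZ, SSZ))), Z))
  [7] S(S(add(add(Z, mul(SSZ, SSZ)), Z)))
  [8] S(S(add(mul(SSZ, SSZ), Z)))
  [9] S(S(add(add(SSZ, mul(SZ, SSZ)), Z)))
  [10] S(S(add(S(add(SZ, mul(SZ, SSZ))), Z)))
  [11] S(S(S(add(add(SZ, mul(SZ, SSZ)), Z))))
  [12] S(S(S(add(S(add(Z, mul(SZ, SSZ))), Z))))
  [13] S(S(S(S(add(add(Z, mul(SZ, SSZ)), Z)))))
  [14] S(S(S(S(add(mul(SZ, SSZ), Z)))))
  [15] S(S(S(S(add(add(SSZ, mul(Z, SSZ)), Z)))))
  [16] S(S(S(S(add(S(add(SZ, mul(Z, SSZ))), Z)))))
  [17] S(S(S(S(S(add(add(SZ, mul(Z, SSZ)), Z))))))
  [18] S(S(S(S(S(add(S(add(Z, mul(Z, SSZ))), Z))))))
  [19] S(S(S(S(S(S(add(add(Z, mul(Z, SSZ)), Z)))))))
  [20] S(S(S(S(S(S(add(mul(Z, SSZ), Z)))))))
  [21] S(S(S(S(S(S(add(Z, Z)))))))
  [22] S^6(Z)

Term B:
  start: mul(add(SSZ, add(Z, SZ)), add(add(Z, SSZ), add(Z, Z)))
  [1] mul(S(add(SZ, add(Z, SZ))), add(add(Z, SSZ), add(Z, Z)))
  [2] add(add(add(Z, SSZ), add(Z, Z)), mul(add(SZ, add(Z, SZ)), add(add(Z, SSZ), add(Z, Z))))
  [3] add(add(SSZ, add(Z, Z)), mul(add(SZ, add(Z, SZ)), add(add(Z, SSZ), add(Z, Z))))
  [4] add(S(add(SZ, add(Z, Z))), mul(add(SZ, add(Z, SZ)), add(add(Z, SSZ), add(Z, Z))))
  [5] S(add(add(SZ, add(Z, Z)), mul(add(SZ, add(Z, SZ)), add(add(Z, SSZ), add(Z, Z)))))
  [6] S(add(S(add(Z, add(Z, Z))), mul(add(SZ, add(Z, SZ)), add(add(Z, SSZ), add(Z, Z)))))
  [7] S(S(add(add(Z, add(Z, Z)), mul(add(SZ, add(Z, SZ)), add(add(Z, SSZ), add(Z, Z))))))
  [8] S(S(add(add(Z, Z), mul(add(SZ, add(Z, SZ)), add(add(Z, SSZ), add(Z, Z))))))
  [9] S(S(add(Z, mul(add(SZ, add(Z, SZ)), add(add(Z, SSZ), add(Z, Z))))))
  [10] S(S(mul(add(SZ, add(Z, SZ)), add(add(Z, SSZ), add(Z, Z)))))
  [11] S(S(mul(S(add(Z, add(Z, SZ))), add(add(Z, SSZ), add(Z, Z)))))
  [12] S(S(add(add(add(Z, SSZ), add(Z, Z)), mul(add(Z, add(Z, SZ)), add(add(Z, SSZ), add(Z, Z))))))
  [13] S(S(add(add(SSZ, add(Z, Z)), mul(add(Z, add(Z, SZ)), add(add(Z, SSZ), add(Z, Z))))))
  [14] S(S(add(S(add(SZ, add(Z, Z))), mul(add(Z, add(Z, SZ)), add(add(Z, SSZ), add(Z, Z))))))
  [15] S(S(S(add(add(SZ, add(Z, Z)), mul(add(Z, add(Z, SZ)), add(add(Z, SSZ), add(Z, Z)))))))
  [16] S(S(S(add(S(add(Z, add(Z, Z))), mul(add(Z, add(Z, SZ)), add(add(Z, SSZ), add(Z, Z)))))))
  [17] S(S(S(S(add(add(Z, add(Z, Z)), mul(add(Z, add(Z, SZ)), add(add(Z, SSZ), add(Z, Z))))))))
  [18] S(S(S(S(add(add(Z, Z), mul(add(Z, add(Z, SZ)), add(add(Z, SSZ), add(Z, Z))))))))
  [19] S(S(S(S(add(Z, mul(add(Z, add(Z, SZ)), add(add(Z, SSZ), add(Z, Z))))))))
  [20] S(S(S(S(mul(add(Z, add(Z, SZ)), add(add(Z, SSZ), add(Z, Z)))))))
  [21] S(S(S(S(mul(add(Z, SZ), add(add(Z, SSZ), add(Z, Z)))))))
  [22] S(S(S(S(mul(SZ, add(add(Z, SSZ), add(Z, Z)))))))
  [23] S(S(S(S(add(add(add(Z, SSZ), add(Z, Z)), mul(Z, add(add(Z, SSZ), add(Z, Z))))))))
  [24] S(S(S(S(add(add(SSZ, add(Z, Z)), mul(Z, add(add(Z, SSZ), add(Z, Z))))))))
  [25] S(S(S(S(add(S(add(SZ, add(Z, Z))), mul(Z, add(add(Z, SSZ), add(Z, Z))))))))
  [26] S(S(S(S(S(add(add(SZ, add(Z, Z)), mul(Z, add(add(Z, SSZ), add(Z, Z)))))))))
  [27] S(S(S(S(S(add(S(add(Z, add(Z, Z))), mul(Z, add(add(Z, SSZ), add(Z, Z)))))))))
  [28] S(S(S(S(S(S(add(add(Z, add(Z, Z)), mul(Z, add(add(Z, SSZ), add(Z, Z))))))))))
  [29] S(S(S(S(S(S(add(add(Z, Z), mul(Z, add(add(Z, SSZ), add(Z, Z))))))))))
  [30] S(S(S(S(S(S(add(Z, mul(Z, add(add(Z, SSZ), add(Z, Z))))))))))
  [31] S(S(S(S(S(S(mul(Z, add(add(Z, SSZ), add(Z, Z)))))))))
  [32] S^6(Z)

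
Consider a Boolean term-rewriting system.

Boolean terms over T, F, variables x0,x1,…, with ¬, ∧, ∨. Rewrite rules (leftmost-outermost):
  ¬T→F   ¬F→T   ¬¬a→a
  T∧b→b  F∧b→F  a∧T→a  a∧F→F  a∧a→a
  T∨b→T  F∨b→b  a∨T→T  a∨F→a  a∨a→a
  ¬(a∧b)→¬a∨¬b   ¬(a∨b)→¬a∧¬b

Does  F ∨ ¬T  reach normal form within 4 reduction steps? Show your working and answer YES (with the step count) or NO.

  start: F ∨ ¬T
  →1  ¬T
  →2  F

Answer: YES — reaches normal form F in 2 ≤ 4 steps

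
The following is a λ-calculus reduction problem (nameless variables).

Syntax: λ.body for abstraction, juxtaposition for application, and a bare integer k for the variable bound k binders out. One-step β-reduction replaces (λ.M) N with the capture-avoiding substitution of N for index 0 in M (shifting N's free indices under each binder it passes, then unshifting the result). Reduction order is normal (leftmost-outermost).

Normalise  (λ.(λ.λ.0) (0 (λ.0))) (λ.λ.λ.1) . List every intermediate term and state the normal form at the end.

  start: (λ.(λ.λ.0) (0 (λ.0))) (λ.λ.λ.1)
  step 1: (λ.λ.0) ((λ.λ.λ.1) (λ.0))
  step 2: λ.0

Answer: normal form = λ.0  (in 2 steps)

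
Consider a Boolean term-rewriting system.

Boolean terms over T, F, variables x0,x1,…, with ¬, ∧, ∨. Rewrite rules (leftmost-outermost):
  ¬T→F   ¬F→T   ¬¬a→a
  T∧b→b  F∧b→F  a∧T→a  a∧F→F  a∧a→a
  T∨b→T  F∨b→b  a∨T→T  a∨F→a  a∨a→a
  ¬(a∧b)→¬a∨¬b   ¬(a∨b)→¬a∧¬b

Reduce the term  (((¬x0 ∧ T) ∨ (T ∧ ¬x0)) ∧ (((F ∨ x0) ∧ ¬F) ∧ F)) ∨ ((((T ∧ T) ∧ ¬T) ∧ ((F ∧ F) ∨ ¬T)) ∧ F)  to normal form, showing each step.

Answer: normal form = F  (in 7 steps)

Working:
  start: (((¬x0 ∧ T) ∨ (T ∧ ¬x0)) ∧ (((F ∨ x0) ∧ ¬F) ∧ F)) ∨ ((((T ∧ T) ∧ ¬T) ∧ ((F ∧ F) ∨ ¬T)) ∧ F)
  →1  ((¬x0 ∨ (T ∧ ¬x0)) ∧ (((F ∨ x0) ∧ ¬F) ∧ F)) ∨ ((((T ∧ T) ∧ ¬T) ∧ ((F ∧ F) ∨ ¬T)) ∧ F)
  →2  ((¬x0 ∨ ¬x0) ∧ (((F ∨ x0) ∧ ¬F) ∧ F)) ∨ ((((T ∧ T) ∧ ¬T) ∧ ((F ∧ F) ∨ ¬T)) ∧ F)
  →3  (¬x0 ∧ (((F ∨ x0) ∧ ¬F) ∧ F)) ∨ ((((T ∧ T) ∧ ¬T) ∧ ((F ∧ F) ∨ ¬T)) ∧ F)
  →4  (¬x0 ∧ F) ∨ ((((T ∧ T) ∧ ¬T) ∧ ((F ∧ F) ∨ ¬T)) ∧ F)
  →5  F ∨ ((((T ∧ T) ∧ ¬T) ∧ ((F ∧ F) ∨ ¬T)) ∧ F)
  →6  (((T ∧ T) ∧ ¬T) ∧ ((F ∧ F) ∨ ¬T)) ∧ F
  →7  F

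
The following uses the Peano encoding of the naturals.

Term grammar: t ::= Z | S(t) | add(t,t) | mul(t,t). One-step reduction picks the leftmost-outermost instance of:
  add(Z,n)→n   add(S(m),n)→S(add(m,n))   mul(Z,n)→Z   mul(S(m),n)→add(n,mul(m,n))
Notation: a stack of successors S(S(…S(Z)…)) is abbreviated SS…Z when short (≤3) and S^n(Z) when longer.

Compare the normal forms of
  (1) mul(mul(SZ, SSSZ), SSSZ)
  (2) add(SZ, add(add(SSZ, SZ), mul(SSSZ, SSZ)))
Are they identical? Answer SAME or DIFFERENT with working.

Term A:
  start: mul(mul(SZ, SSSZ), SSSZ)
  →1  mul(add(SSSZ, mul(Z, SSSZ)), SSSZ)
  →2  mul(S(add(SSZ, mul(Z, SSSZ))), SSSZ)
  →3  add(SSSZ, mul(add(SSZ, mul(Z, SSSZ)), SSSZ))
  →4  S(add(SSZ, mul(add(SSZ, mul(Z, SSSZ)), SSSZ)))
  →5  S(S(add(SZ, mul(add(SSZ, mul(Z, SSSZ)), SSSZ))))
  →6  S(S(S(add(Z, mul(add(SSZ, mul(Z, SSSZ)), SSSZ)))))
  →7  S(S(S(mul(add(SSZ, mul(Z, SSSZ)), SSSZ))))
  →8  S(S(S(mul(S(add(SZ, mul(Z, SSSZ))), SSSZ))))
  →9  S(S(S(add(SSSZ, mul(add(SZ, mul(Z, SSSZ)), SSSZ)))))
  →10  S(S(S(S(add(SSZ, mul(add(SZ, mul(Z, SSSZ)), SSSZ))))))
  →11  S(S(S(S(S(add(SZ, mul(add(SZ, mul(Z, SSSZ)), SSSZ)))))))
  →12  S(S(S(S(S(S(add(Z, mul(add(SZ, mul(Z, SSSZ)), SSSZ))))))))
  →13  S(S(S(S(S(S(mul(add(SZ, mul(Z, SSSZ)), SSSZ)))))))
  →14  S(S(S(S(S(S(mul(S(add(Z, mul(Z, SSSZ))), SSSZ)))))))
  →15  S(S(S(S(S(S(add(SSSZ, mul(add(Z, mul(Z, SSSZ)), SSSZ))))))))
  →16  S(S(S(S(S(S(S(add(SSZ, mul(add(Z, mul(Z, SSSZ)), SSSZ)))))))))
  →17  S(S(S(S(S(S(S(S(add(SZ, mul(add(Z, mul(Z, SSSZ)), SSSZ))))))))))
  →18  S(S(S(S(S(S(S(S(S(add(Z, mul(add(Z, mul(Z, SSSZ)), SSSZ)))))))))))
  →19  S(S(S(S(S(S(S(S(S(mul(add(Z, mul(Z, SSSZ)), SSSZ))))))))))
  →20  S(S(S(S(S(S(S(S(S(mul(mul(Z, SSSZ), SSSZ))))))))))
  →21  S(S(S(S(S(S(S(S(S(mul(Z, SSSZ))))))))))
  →22  S^9(Z)

Term B:
  start: add(SZ, add(add(SSZ, SZ), mul(SSSZ, SSZ)))
  →1  S(add(Z, add(add(SSZ, SZ), mul(SSSZ, SSZ))))
  →2  S(add(add(SSZ, SZ), mul(SSSZ, SSZ)))
  →3  S(add(S(add(SZ, SZ)), mul(SSSZ, SSZ)))
  →4  S(S(add(add(SZ, SZ), mul(SSSZ, SSZ))))
  →5  S(S(add(S(add(Z, SZ)), mul(SSSZ, SSZ))))
  →6  S(S(S(add(add(Z, SZ), mul(SSSZ, SSZ)))))
  →7  S(S(S(add(SZ, mul(SSSZ, SSZ)))))
  →8  S(S(S(S(add(Z, mul(SSSZ, SSZ))))))
  →9  S(S(S(S(mul(SSSZ, SSZ)))))
  →10  S(S(S(S(add(SSZ, mul(SSZ, SSZ))))))
  →11  S(S(S(S(S(add(SZ, mul(SSZ, SSZ)))))))
  →12  S(S(S(S(S(S(add(Z, mul(SSZ, SSZ))))))))
  →13  S(S(S(S(S(S(mul(SSZ, SSZ)))))))
  →14  S(S(S(S(S(S(add(SSZ, mul(SZ, SSZ))))))))
  →15  S(S(S(S(S(S(S(add(SZ, mul(SZ, SSZ)))))))))
  →16  S(S(S(S(S(S(S(S(add(Z, mul(SZ, SSZ))))))))))
  →17  S(S(S(S(S(S(S(S(mul(SZ, SSZ)))))))))
  →18  S(S(S(S(S(S(S(S(add(SSZ, mul(Z, SSZ))))))))))
  →19  S(S(S(S(S(S(S(S(S(add(SZ, mul(Z, SSZ)))))))))))
  →20  S(S(S(S(S(S(S(S(S(S(add(Z, mul(Z, SSZ))))))))))))
  →21  S(S(S(S(S(S(S(S(S(S(mul(Z, SSZ)))))))))))
  →22  S^10(Z)

Answer: DIFFERENT — A ⇓ S^9(Z), B ⇓ S^10(Z)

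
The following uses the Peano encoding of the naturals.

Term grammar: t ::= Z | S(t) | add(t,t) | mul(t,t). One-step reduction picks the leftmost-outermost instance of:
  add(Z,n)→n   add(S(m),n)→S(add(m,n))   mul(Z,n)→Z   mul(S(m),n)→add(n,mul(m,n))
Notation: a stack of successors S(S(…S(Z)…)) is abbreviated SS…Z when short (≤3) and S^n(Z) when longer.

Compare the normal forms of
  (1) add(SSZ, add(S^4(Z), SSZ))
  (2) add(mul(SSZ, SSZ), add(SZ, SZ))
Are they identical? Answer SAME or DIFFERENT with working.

Term A:
  start: add(SSZ, add(S^4(Z), SSZ))
  →1  S(add(SZ, add(S^4(Z), SSZ)))
  →2  S(S(add(Z, add(S^4(Z), SSZ))))
  →3  S(S(add(S^4(Z), SSZ)))
  →4  S(S(S(add(SSSZ, SSZ))))
  →5  S(S(S(S(add(SSZ, SSZ)))))
  →6  S(S(S(S(S(add(SZ, SSZ))))))
  →7  S(S(S(S(S(S(add(Z, SSZ)))))))
  →8  S^8(Z)

Term B:
  start: add(mul(SSZ, SSZ), add(SZ, SZ))
  →1  add(add(SSZ, mul(SZ, SSZ)), add(SZ, SZ))
  →2  add(S(add(SZ, mul(SZ, SSZ))), add(SZ, SZ))
  →3  S(add(add(SZ, mul(SZ, SSZ)), add(SZ, SZ)))
  →4  S(add(S(add(Z, mul(SZ, SSZ))), add(SZ, SZ)))
  →5  S(S(add(add(Z, mul(SZ, SSZ)), add(SZ, SZ))))
  →6  S(S(add(mul(SZ, SSZ), add(SZ, SZ))))
  →7  S(S(add(add(SSZ, mul(Z, SSZ)), add(SZ, SZ))))
  →8  S(S(add(S(add(SZ, mul(Z, SSZ))), add(SZ, SZ))))
  →9  S(S(S(add(add(SZ, mul(Z, SSZ)), add(SZ, SZ)))))
  →10  S(S(S(add(S(add(Z, mul(Z, SSZ))), add(SZ, SZ)))))
  →11  S(S(S(S(add(add(Z, mul(Z, SSZ)), add(SZ, SZ))))))
  →12  S(S(S(S(add(mul(Z, SSZ), add(SZ, SZ))))))
  →13  S(S(S(S(add(Z, add(SZ, SZ))))))
  →14  S(S(S(S(add(SZ, SZ)))))
  →15  S(S(S(S(S(add(Z, SZ))))))
  →16  S^6(Z)

Answer: DIFFERENT — A ⇓ S^8(Z), B ⇓ S^6(Z)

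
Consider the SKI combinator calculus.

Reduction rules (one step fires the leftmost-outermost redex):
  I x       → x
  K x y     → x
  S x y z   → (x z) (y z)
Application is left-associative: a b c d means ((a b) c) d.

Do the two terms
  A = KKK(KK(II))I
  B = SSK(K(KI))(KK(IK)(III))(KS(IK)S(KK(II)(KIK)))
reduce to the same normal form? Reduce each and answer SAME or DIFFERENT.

Answer: DIFFERENT — A ⇓ K, B ⇓ SS(KI)

Derivation:
Term A:
  start: KKK(KK(II))I
  [1] K(KK(II))I
  [2] KK(II)
  [3] K

Term B:
  start: SSK(K(KI))(KK(IK)(III))(KS(IK)S(KK(II)(KIK)))
  [1] S(K(KI))(K(K(KI)))(KK(IK)(III))(KS(IK)S(KK(II)(KIK)))
  [2] K(KI)(KK(IK)(III))(K(K(KI))(KK(IK)(III)))(KS(IK)S(KK(II)(KIK)))
  [3] KI(K(K(KI))(KK(IK)(III)))(KS(IK)S(KK(II)(KIK)))
  [4] I(KS(IK)S(KK(II)(KIK)))
  [5] KS(IK)S(KK(II)(KIK))
  [6] SS(KK(II)(KIK))
  [7] SS(K(KIK))
  [8] SS(KI)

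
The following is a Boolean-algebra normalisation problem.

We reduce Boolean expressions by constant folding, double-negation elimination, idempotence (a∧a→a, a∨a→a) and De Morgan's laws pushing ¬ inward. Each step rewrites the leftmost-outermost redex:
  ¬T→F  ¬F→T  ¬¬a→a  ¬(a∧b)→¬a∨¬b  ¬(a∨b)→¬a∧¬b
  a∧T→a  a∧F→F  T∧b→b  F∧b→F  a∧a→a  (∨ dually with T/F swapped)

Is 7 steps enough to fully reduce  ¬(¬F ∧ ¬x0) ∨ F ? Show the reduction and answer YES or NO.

  start: ¬(¬F ∧ ¬x0) ∨ F
  step 1: ¬(¬F ∧ ¬x0)
  step 2: ¬¬F ∨ ¬¬x0
  step 3: F ∨ ¬¬x0
  step 4: ¬¬x0
  step 5: x0

Answer: YES — reaches normal form x0 in 5 ≤ 7 steps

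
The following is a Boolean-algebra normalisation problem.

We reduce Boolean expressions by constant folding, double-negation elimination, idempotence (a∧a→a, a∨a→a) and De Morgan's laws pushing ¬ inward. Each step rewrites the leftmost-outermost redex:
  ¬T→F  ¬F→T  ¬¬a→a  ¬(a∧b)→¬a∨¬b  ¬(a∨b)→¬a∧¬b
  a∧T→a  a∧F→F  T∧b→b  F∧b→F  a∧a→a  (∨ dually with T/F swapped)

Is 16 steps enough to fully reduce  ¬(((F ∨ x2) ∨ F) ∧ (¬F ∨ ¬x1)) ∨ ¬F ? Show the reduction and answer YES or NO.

Answer: YES — reaches normal form T in 13 ≤ 16 steps

Reduction:
  start: ¬(((F ∨ x2) ∨ F) ∧ (¬F ∨ ¬x1)) ∨ ¬F
  step 1: (¬((F ∨ x2) ∨ F) ∨ ¬(¬F ∨ ¬x1)) ∨ ¬F
  step 2: ((¬(F ∨ x2) ∧ ¬F) ∨ ¬(¬F ∨ ¬x1)) ∨ ¬F
  step 3: (((¬F ∧ ¬x2) ∧ ¬F) ∨ ¬(¬F ∨ ¬x1)) ∨ ¬F
  step 4: (((T ∧ ¬x2) ∧ ¬F) ∨ ¬(¬F ∨ ¬x1)) ∨ ¬F
  step 5: ((¬x2 ∧ ¬F) ∨ ¬(¬F ∨ ¬x1)) ∨ ¬F
  step 6: ((¬x2 ∧ T) ∨ ¬(¬F ∨ ¬x1)) ∨ ¬F
  step 7: (¬x2 ∨ ¬(¬F ∨ ¬x1)) ∨ ¬F
  step 8: (¬x2 ∨ (¬¬F ∧ ¬¬x1)) ∨ ¬F
  step 9: (¬x2 ∨ (F ∧ ¬¬x1)) ∨ ¬F
  step 10: (¬x2 ∨ F) ∨ ¬F
  step 11: ¬x2 ∨ ¬F
  step 12: ¬x2 ∨ T
  step 13: T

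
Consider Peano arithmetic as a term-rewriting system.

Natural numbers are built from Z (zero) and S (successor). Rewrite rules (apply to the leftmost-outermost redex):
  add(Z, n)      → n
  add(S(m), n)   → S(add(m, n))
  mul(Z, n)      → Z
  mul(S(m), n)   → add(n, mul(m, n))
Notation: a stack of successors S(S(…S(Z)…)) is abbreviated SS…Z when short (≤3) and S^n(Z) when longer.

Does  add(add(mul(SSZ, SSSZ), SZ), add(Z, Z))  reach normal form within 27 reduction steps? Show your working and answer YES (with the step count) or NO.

  start: add(add(mul(SSZ, SSSZ), SZ), add(Z, Z))
  step 1: add(add(add(SSSZ, mul(SZ, SSSZ)), SZ), add(Z, Z))
  step 2: add(add(S(add(SSZ, mul(SZ, SSSZ))), SZ), add(Z, Z))
  step 3: add(S(add(add(SSZ, mul(SZ, SSSZ)), SZ)), add(Z, Z))
  step 4: S(add(add(add(SSZ, mul(SZ, SSSZ)), SZ), add(Z, Z)))
  step 5: S(add(add(S(add(SZ, mul(SZ, SSSZ))), SZ), add(Z, Z)))
  step 6: S(add(S(add(add(SZ, mul(SZ, SSSZ)), SZ)), add(Z, Z)))
  step 7: S(S(add(add(add(SZ, mul(SZ, SSSZ)), SZ), add(Z, Z))))
  step 8: S(S(add(add(S(add(Z, mul(SZ, SSSZ))), SZ), add(Z, Z))))
  step 9: S(S(add(S(add(add(Z, mul(SZ, SSSZ)), SZ)), add(Z, Z))))
  step 10: S(S(S(add(add(add(Z, mul(SZ, SSSZ)), SZ), add(Z, Z)))))
  step 11: S(S(S(add(add(mul(SZ, SSSZ), SZ), add(Z, Z)))))
  step 12: S(S(S(add(add(add(SSSZ, mul(Z, SSSZ)), SZ), add(Z, Z)))))
  step 13: S(S(S(add(add(S(add(SSZ, mul(Z, SSSZ))), SZ), add(Z, Z)))))
  step 14: S(S(S(add(S(add(add(SSZ, mul(Z, SSSZ)), SZ)), add(Z, Z)))))
  step 15: S(S(S(S(add(add(add(SSZ, mul(Z, SSSZ)), SZ), add(Z, Z))))))
  step 16: S(S(S(S(add(add(S(add(SZ, mul(Z, SSSZ))), SZ), add(Z, Z))))))
  step 17: S(S(S(S(add(S(add(add(SZ, mul(Z, SSSZ)), SZ)), add(Z, Z))))))
  step 18: S(S(S(S(S(add(add(add(SZ, mul(Z, SSSZ)), SZ), add(Z, Z)))))))
  step 19: S(S(S(S(S(add(add(S(add(Z, mul(Z, SSSZ))), SZ), add(Z, Z)))))))
  step 20: S(S(S(S(S(add(S(add(add(Z, mul(Z, SSSZ)), SZ)), add(Z, Z)))))))
  step 21: S(S(S(S(S(S(add(add(add(Z, mul(Z, SSSZ)), SZ), add(Z, Z))))))))
  step 22: S(S(S(S(S(S(add(add(mul(Z, SSSZ), SZ), add(Z, Z))))))))
  step 23: S(S(S(S(S(S(add(add(Z, SZ), add(Z, Z))))))))
  step 24: S(S(S(S(S(S(add(SZ, add(Z, Z))))))))
  step 25: S(S(S(S(S(S(S(add(Z, add(Z, Z)))))))))
  step 26: S(S(S(S(S(S(S(add(Z, Z))))))))
  step 27: S^7(Z)

Answer: YES — reaches normal form S^7(Z) in 27 ≤ 27 steps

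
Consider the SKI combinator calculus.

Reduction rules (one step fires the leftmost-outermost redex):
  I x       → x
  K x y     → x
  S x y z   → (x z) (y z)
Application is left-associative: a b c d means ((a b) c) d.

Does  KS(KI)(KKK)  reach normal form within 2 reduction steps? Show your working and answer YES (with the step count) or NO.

  start: KS(KI)(KKK)
  [1] S(KKK)
  [2] SK

Answer: YES — reaches normal form SK in 2 ≤ 2 steps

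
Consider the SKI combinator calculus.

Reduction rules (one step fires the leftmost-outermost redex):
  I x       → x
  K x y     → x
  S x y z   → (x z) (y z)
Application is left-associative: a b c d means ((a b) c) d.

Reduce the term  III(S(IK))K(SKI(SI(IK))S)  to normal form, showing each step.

  start: III(S(IK))K(SKI(SI(IK))S)
  [1] II(S(IK))K(SKI(SI(IK))S)
  [2] I(S(IK))K(SKI(SI(IK))S)
  [3] S(IK)K(SKI(SI(IK))S)
  [4] IK(SKI(SI(IK))S)(K(SKI(SI(IK))S))
  [5] K(SKI(SI(IK))S)(K(SKI(SI(IK))S))
  [6] SKI(SI(IK))S
  [7] K(SI(IK))(I(SI(IK)))S
  [8] SI(IK)S
  [9] IS(IKS)
  [10] S(IKS)
  [11] S(KS)

Answer: normal form = S(KS)  (in 11 steps)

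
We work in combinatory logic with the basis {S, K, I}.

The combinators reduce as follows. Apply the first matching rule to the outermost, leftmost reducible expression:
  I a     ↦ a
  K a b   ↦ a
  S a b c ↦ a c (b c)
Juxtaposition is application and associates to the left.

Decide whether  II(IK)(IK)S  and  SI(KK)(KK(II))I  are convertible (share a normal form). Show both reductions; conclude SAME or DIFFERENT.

Term A:
  start: II(IK)(IK)S
  step 1: I(IK)(IK)S
  step 2: IK(IK)S
  step 3: K(IK)S
  step 4: IK
  step 5: K

Term B:
  start: SI(KK)(KK(II))I
  step 1: I(KK(II))(KK(KK(II)))I
  step 2: KK(II)(KK(KK(II)))I
  step 3: K(KK(KK(II)))I
  step 4: KK(KK(II))
  step 5: K

Answer: SAME — A ⇓ K, B ⇓ K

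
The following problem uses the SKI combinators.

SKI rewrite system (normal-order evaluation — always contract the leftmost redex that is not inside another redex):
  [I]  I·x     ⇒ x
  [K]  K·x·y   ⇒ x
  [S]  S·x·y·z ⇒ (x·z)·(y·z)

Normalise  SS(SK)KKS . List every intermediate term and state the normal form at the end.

Answer: normal form = KS  (in 3 steps)

Reduction:
  start: SS(SK)KKS
  [1] SK(SKK)KS
  [2] KK(SKKK)S
  [3] KS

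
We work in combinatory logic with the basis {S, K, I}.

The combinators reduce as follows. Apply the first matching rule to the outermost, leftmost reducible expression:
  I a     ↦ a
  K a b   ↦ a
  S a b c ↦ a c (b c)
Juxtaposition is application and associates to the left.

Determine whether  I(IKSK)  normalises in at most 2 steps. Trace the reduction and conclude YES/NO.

  start: I(IKSK)
  step 1: IKSK
  step 2: KSK

Answer: NO — after 2 steps the term is KSK, not yet normal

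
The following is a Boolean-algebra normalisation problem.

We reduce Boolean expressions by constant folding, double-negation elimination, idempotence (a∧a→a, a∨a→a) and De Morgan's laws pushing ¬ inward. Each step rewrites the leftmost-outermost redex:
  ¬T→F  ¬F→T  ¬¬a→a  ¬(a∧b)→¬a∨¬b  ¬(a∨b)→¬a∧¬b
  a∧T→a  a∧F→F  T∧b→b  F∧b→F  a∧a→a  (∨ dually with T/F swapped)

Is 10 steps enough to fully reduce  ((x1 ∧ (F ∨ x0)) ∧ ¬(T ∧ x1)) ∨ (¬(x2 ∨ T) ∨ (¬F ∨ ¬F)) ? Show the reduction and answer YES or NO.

  start: ((x1 ∧ (F ∨ x0)) ∧ ¬(T ∧ x1)) ∨ (¬(x2 ∨ T) ∨ (¬F ∨ ¬F))
  →1  ((x1 ∧ x0) ∧ ¬(T ∧ x1)) ∨ (¬(x2 ∨ T) ∨ (¬F ∨ ¬F))
  →2  ((x1 ∧ x0) ∧ (¬T ∨ ¬x1)) ∨ (¬(x2 ∨ T) ∨ (¬F ∨ ¬F))
  →3  ((x1 ∧ x0) ∧ (F ∨ ¬x1)) ∨ (¬(x2 ∨ T) ∨ (¬F ∨ ¬F))
  →4  ((x1 ∧ x0) ∧ ¬x1) ∨ (¬(x2 ∨ T) ∨ (¬F ∨ ¬F))
  →5  ((x1 ∧ x0) ∧ ¬x1) ∨ ((¬x2 ∧ ¬T) ∨ (¬F ∨ ¬F))
  →6  ((x1 ∧ x0) ∧ ¬x1) ∨ ((¬x2 ∧ F) ∨ (¬F ∨ ¬F))
  →7  ((x1 ∧ x0) ∧ ¬x1) ∨ (F ∨ (¬F ∨ ¬F))
  →8  ((x1 ∧ x0) ∧ ¬x1) ∨ (¬F ∨ ¬F)
  →9  ((x1 ∧ x0) ∧ ¬x1) ∨ ¬F
  →10  ((x1 ∧ x0) ∧ ¬x1) ∨ T

Answer: NO — after 10 steps the term is ((x1 ∧ x0) ∧ ¬x1) ∨ T, not yet normal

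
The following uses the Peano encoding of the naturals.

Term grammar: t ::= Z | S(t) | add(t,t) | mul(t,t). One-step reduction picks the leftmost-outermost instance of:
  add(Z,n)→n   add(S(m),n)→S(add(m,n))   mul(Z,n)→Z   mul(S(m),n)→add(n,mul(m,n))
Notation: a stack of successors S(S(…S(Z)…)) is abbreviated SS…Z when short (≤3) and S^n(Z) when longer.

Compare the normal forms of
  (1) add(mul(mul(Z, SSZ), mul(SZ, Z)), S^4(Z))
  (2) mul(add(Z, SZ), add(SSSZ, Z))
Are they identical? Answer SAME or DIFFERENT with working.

Answer: DIFFERENT — A ⇓ S^4(Z), B ⇓ SSSZ

Reduction:
Term A:
  start: add(mul(mul(Z, SSZ), mul(SZ, Z)), S^4(Z))
  [1] add(mul(Z, mul(SZ, Z)), S^4(Z))
  [2] add(Z, S^4(Z))
  [3] S^4(Z)

Term B:
  start: mul(add(Z, SZ), add(SSSZ, Z))
  [1] mul(SZ, add(SSSZ, Z))
  [2] add(add(SSSZ, Z), mul(Z, add(SSSZ, Z)))
  [3] add(S(add(SSZ, Z)), mul(Z, add(SSSZ, Z)))
  [4] S(add(add(SSZ, Z), mul(Z, add(SSSZ, Z))))
  [5] S(add(S(add(SZ, Z)), mul(Z, add(SSSZ, Z))))
  [6] S(S(add(add(SZ, Z), mul(Z, add(SSSZ, Z)))))
  [7] S(S(add(S(add(Z, Z)), mul(Z, add(SSSZ, Z)))))
  [8] S(S(S(add(add(Z, Z), mul(Z, add(SSSZ, Z))))))
  [9] S(S(S(add(Z, mul(Z, add(SSSZ, Z))))))
  [10] S(S(S(mul(Z, add(SSSZ, Z)))))
  [11] SSSZ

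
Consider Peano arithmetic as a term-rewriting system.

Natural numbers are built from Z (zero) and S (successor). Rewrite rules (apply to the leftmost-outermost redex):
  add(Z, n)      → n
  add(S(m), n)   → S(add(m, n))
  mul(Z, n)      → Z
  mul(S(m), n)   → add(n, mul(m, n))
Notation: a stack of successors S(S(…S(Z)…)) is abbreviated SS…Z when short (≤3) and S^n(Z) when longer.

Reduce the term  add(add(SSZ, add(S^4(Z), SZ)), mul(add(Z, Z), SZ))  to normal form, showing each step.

  start: add(add(SSZ, add(S^4(Z), SZ)), mul(add(Z, Z), SZ))
  [1] add(S(add(SZ, add(S^4(Z), SZ))), mul(add(Z, Z), SZ))
  [2] S(add(add(SZ, add(S^4(Z), SZ)), mul(add(Z, Z), SZ)))
  [3] S(add(S(add(Z, add(S^4(Z), SZ))), mul(add(Z, Z), SZ)))
  [4] S(S(add(add(Z, add(S^4(Z), SZ)), mul(add(Z, Z), SZ))))
  [5] S(S(add(add(S^4(Z), SZ), mul(add(Z, Z), SZ))))
  [6] S(S(add(S(add(SSSZ, SZ)), mul(add(Z, Z), SZ))))
  [7] S(S(S(add(add(SSSZ, SZ), mul(add(Z, Z), SZ)))))
  [8] S(S(S(add(S(add(SSZ, SZ)), mul(add(Z, Z), SZ)))))
  [9] S(S(S(S(add(add(SSZ, SZ), mul(add(Z, Z), SZ))))))
  [10] S(S(S(S(add(S(add(SZ, SZ)), mul(add(Z, Z), SZ))))))
  [11] S(S(S(S(S(add(add(SZ, SZ), mul(add(Z, Z), SZ)))))))
  [12] S(S(S(S(S(add(S(add(Z, SZ)), mul(add(Z, Z), SZ)))))))
  [13] S(S(S(S(S(S(add(add(Z, SZ), mul(add(Z, Z), SZ))))))))
  [14] S(S(S(S(S(S(add(SZ, mul(add(Z, Z), SZ))))))))
  [15] S(S(S(S(S(S(S(add(Z, mul(add(Z, Z), SZ)))))))))
  [16] S(S(S(S(S(S(S(mul(add(Z, Z), SZ))))))))
  [17] S(S(S(S(S(S(S(mul(Z, SZ))))))))
  [18] S^7(Z)

Answer: normal form = S^7(Z)  (in 18 steps)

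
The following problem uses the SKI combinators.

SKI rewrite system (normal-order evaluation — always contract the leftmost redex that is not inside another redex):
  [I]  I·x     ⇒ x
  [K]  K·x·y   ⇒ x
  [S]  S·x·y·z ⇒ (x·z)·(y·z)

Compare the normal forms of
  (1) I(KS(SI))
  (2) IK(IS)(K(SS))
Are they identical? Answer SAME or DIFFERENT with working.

Term A:
  start: I(KS(SI))
  [1] KS(SI)
  [2] S

Term B:
  start: IK(IS)(K(SS))
  [1] K(IS)(K(SS))
  [2] IS
  [3] S

Answer: SAME — A ⇓ S, B ⇓ S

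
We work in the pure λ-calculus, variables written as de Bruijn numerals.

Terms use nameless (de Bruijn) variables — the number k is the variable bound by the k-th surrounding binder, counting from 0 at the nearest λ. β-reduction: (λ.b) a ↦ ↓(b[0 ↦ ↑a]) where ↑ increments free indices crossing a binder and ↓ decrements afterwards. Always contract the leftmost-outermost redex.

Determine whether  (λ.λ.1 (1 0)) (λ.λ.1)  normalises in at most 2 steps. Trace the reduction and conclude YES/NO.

  start: (λ.λ.1 (1 0)) (λ.λ.1)
  [1] λ.(λ.λ.1) ((λ.λ.1) 0)
  [2] λ.λ.(λ.λ.1) 1

Answer: NO — after 2 steps the term is λ.λ.(λ.λ.1) 1, not yet normal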